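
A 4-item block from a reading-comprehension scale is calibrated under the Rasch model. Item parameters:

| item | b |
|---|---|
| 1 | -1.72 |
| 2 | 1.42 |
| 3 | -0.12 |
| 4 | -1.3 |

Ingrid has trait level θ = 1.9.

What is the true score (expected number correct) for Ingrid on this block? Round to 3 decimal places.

3.435

P(θ) = 1 / (1 + exp(−(θ − b)))
P_1 = 1/(1+e^{-3.6200}) = 0.9739
P_2 = 1/(1+e^{-0.4800}) = 0.6177
P_3 = 1/(1+e^{-2.0200}) = 0.8829
P_4 = 1/(1+e^{-3.2000}) = 0.9608
E[score] = 0.9739 + 0.6177 + 0.8829 + 0.9608 = 3.4354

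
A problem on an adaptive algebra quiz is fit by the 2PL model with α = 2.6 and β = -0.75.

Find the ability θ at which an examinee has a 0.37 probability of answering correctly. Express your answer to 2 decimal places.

P(θ) = 1 / (1 + exp(−α(θ − β)))
logit = ln(0.3700/0.6300) = -0.5322
θ = β + logit/(α) = -0.75 + (-0.5322)/2.6000 = -0.9547

-0.95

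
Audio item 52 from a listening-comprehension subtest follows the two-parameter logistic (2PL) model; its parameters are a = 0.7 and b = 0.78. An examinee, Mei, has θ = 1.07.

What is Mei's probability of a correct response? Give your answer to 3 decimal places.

0.551

P(θ) = 1 / (1 + exp(−a(θ − b)))
Exponent: 0.7 × (1.07 − 0.78) = 0.2030
1/(1 + e^{-0.2030}) = 0.5506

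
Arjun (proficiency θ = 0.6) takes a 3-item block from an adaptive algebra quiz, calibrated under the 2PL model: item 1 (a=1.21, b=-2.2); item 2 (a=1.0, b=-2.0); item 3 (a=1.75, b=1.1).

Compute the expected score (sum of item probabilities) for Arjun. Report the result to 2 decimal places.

P(θ) = 1 / (1 + exp(−a(θ − b)))
P_1 = 1/(1+e^{-3.3880}) = 0.9673
P_2 = 1/(1+e^{-2.6000}) = 0.9309
P_3 = 1/(1+e^{0.8750}) = 0.2942
E[score] = 0.9673 + 0.9309 + 0.2942 = 2.1924

2.19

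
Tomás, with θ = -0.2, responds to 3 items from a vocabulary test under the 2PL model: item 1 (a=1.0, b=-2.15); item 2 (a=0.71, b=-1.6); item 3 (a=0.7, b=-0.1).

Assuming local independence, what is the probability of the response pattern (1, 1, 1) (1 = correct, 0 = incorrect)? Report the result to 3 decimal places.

P(θ) = 1 / (1 + exp(−a(θ − b)))
P_1 = 1/(1+e^{-1.9500}) = 0.8754
P_2 = 1/(1+e^{-0.9940}) = 0.7299
P_3 = 1/(1+e^{0.0700}) = 0.4825
L = P_1 × P_2 × P_3 = 0.8754 × 0.7299 × 0.4825 = 0.30831

0.308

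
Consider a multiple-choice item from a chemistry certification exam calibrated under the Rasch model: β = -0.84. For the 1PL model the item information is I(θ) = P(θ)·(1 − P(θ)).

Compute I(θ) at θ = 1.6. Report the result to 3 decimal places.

0.074

P = 1/(1+e^{-2.4400}) = 0.9198
P(1−P) = 0.9198 × 0.0802 = 0.0737
I = P(1−P) = 0.07375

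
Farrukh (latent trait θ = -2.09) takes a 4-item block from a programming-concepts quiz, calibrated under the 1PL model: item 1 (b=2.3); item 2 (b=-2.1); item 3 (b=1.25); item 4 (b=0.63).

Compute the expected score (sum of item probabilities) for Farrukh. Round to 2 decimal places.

0.61

P(θ) = 1 / (1 + exp(−(θ − b)))
P_1 = 1/(1+e^{4.3900}) = 0.0122
P_2 = 1/(1+e^{-0.0100}) = 0.5025
P_3 = 1/(1+e^{3.3400}) = 0.0342
P_4 = 1/(1+e^{2.7200}) = 0.0618
E[score] = 0.0122 + 0.5025 + 0.0342 + 0.0618 = 0.6108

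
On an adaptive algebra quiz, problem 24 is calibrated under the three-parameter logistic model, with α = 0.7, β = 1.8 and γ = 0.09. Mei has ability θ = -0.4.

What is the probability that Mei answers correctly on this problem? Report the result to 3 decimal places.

0.251

P(θ) = γ + (1 − γ) · 1 / (1 + exp(−α(θ − β)))
Exponent: 0.7 × (-0.4 − 1.8) = -1.5400
1/(1 + e^{1.5400}) = 0.1765
P = 0.09 + 0.91 × 0.1765 = 0.2506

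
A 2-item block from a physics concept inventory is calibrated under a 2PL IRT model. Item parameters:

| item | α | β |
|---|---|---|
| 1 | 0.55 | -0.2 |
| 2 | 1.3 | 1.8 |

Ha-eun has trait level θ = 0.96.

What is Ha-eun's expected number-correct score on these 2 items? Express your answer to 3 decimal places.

0.906

P(θ) = 1 / (1 + exp(−α(θ − β)))
P_1 = 1/(1+e^{-0.6380}) = 0.6543
P_2 = 1/(1+e^{1.0920}) = 0.2512
E[score] = 0.6543 + 0.2512 = 0.9055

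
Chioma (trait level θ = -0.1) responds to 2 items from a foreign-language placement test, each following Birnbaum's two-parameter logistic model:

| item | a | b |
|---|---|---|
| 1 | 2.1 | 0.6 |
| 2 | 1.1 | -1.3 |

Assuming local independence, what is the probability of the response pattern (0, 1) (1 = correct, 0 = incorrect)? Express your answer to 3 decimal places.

P(θ) = 1 / (1 + exp(−a(θ − b)))
P_1 = 1/(1+e^{1.4700}) = 0.1869
P_2 = 1/(1+e^{-1.3200}) = 0.7892
L = (1−P_1) × P_2 = 0.8131 × 0.7892 = 0.64165

0.642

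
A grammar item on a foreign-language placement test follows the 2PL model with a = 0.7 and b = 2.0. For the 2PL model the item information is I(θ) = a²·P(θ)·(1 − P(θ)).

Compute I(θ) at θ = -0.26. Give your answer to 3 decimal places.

0.069

P = 1/(1+e^{1.5820}) = 0.1705
P(1−P) = 0.1705 × 0.8295 = 0.1414
I = a² × P(1−P) = 0.7² × 0.1414 = 0.06930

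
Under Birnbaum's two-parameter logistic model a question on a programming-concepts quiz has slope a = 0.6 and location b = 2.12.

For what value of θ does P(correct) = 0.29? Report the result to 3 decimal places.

P(θ) = 1 / (1 + exp(−a(θ − b)))
logit = ln(0.2900/0.7100) = -0.8954
θ = b + logit/(a) = 2.12 + (-0.8954)/0.6000 = 0.6277

0.628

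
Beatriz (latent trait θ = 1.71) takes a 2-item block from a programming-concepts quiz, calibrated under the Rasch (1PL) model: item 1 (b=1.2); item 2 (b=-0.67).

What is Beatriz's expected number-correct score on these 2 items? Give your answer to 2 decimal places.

P(θ) = 1 / (1 + exp(−(θ − b)))
P_1 = 1/(1+e^{-0.5100}) = 0.6248
P_2 = 1/(1+e^{-2.3800}) = 0.9153
E[score] = 0.6248 + 0.9153 = 1.5401

1.54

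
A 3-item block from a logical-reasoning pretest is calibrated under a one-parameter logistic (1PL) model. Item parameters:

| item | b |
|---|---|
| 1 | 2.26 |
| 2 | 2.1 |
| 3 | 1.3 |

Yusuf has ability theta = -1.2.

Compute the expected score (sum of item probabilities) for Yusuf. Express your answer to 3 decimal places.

0.142

P(theta) = 1 / (1 + exp(−(theta − b)))
P_1 = 1/(1+e^{3.4600}) = 0.0305
P_2 = 1/(1+e^{3.3000}) = 0.0356
P_3 = 1/(1+e^{2.5000}) = 0.0759
E[score] = 0.0305 + 0.0356 + 0.0759 = 0.1419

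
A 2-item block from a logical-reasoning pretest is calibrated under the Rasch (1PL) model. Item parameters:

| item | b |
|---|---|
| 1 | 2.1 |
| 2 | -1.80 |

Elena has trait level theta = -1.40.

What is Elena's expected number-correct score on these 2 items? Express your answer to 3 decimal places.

0.628

P(theta) = 1 / (1 + exp(−(theta − b)))
P_1 = 1/(1+e^{3.5000}) = 0.0293
P_2 = 1/(1+e^{-0.4000}) = 0.5987
E[score] = 0.0293 + 0.5987 = 0.6280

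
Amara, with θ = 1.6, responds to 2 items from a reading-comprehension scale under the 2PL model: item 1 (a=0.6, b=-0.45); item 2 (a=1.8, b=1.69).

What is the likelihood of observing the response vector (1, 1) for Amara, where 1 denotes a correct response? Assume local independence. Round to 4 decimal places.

P(θ) = 1 / (1 + exp(−a(θ − b)))
P_1 = 1/(1+e^{-1.2300}) = 0.7738
P_2 = 1/(1+e^{0.1620}) = 0.4596
L = P_1 × P_2 = 0.7738 × 0.4596 = 0.35564

0.3556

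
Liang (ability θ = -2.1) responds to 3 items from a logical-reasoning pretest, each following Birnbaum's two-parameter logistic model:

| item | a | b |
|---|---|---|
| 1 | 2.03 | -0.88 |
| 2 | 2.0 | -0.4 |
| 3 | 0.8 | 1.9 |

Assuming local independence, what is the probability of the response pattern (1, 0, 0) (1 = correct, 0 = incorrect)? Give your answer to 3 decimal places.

P(θ) = 1 / (1 + exp(−a(θ − b)))
P_1 = 1/(1+e^{2.4766}) = 0.0775
P_2 = 1/(1+e^{3.4000}) = 0.0323
P_3 = 1/(1+e^{3.2000}) = 0.0392
L = P_1 × (1−P_2) × (1−P_3) = 0.0775 × 0.9677 × 0.9608 = 0.07207

0.072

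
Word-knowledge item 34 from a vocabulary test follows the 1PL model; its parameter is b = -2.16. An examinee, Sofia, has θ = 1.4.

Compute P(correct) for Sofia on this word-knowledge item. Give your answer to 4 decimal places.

P(θ) = 1 / (1 + exp(−(θ − b)))
Exponent: (1.4 − (-2.16)) = 3.5600
1/(1 + e^{-3.5600}) = 0.9723
P = 0.9723

0.9723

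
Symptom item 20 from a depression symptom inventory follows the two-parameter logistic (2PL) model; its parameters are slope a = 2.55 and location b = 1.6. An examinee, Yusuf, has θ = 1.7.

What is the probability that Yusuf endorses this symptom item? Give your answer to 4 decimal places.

0.5634

P(θ) = 1 / (1 + exp(−a(θ − b)))
Exponent: 2.55 × (1.7 − 1.6) = 0.2550
1/(1 + e^{-0.2550}) = 0.5634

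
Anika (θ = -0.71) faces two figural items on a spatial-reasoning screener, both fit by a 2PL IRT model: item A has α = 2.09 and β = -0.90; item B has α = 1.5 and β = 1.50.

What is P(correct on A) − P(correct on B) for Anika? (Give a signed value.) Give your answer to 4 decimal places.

0.5629

P(θ) = 1 / (1 + exp(−α(θ − β)))
P_A = 0.5980
P_B = 0.0351
P_A − P_B = 0.5629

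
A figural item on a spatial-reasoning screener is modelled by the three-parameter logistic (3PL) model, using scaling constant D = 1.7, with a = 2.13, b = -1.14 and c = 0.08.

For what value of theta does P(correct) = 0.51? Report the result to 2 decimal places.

P(theta) = c + (1 − c) · 1 / (1 + exp(−D·a(theta − b)))
Remove guessing floor: (0.51 − 0.08)/(1 − 0.08) = 0.4674
logit = ln(0.4674/0.5326) = -0.1306
theta = b + logit/(1.7·a) = -1.14 + (-0.1306)/3.6210 = -1.1761

-1.18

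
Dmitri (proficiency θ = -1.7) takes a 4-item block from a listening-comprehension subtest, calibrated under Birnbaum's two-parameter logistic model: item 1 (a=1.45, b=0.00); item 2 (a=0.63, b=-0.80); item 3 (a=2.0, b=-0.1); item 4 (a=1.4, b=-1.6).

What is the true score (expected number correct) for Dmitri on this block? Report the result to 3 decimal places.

P(θ) = 1 / (1 + exp(−a(θ − b)))
P_1 = 1/(1+e^{2.4650}) = 0.0783
P_2 = 1/(1+e^{0.5670}) = 0.3619
P_3 = 1/(1+e^{3.2000}) = 0.0392
P_4 = 1/(1+e^{0.1400}) = 0.4651
E[score] = 0.0783 + 0.3619 + 0.0392 + 0.4651 = 0.9445

0.945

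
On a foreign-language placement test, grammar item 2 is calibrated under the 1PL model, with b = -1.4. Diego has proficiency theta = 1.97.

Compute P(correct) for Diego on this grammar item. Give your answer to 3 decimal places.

P(theta) = 1 / (1 + exp(−(theta − b)))
Exponent: (1.97 − (-1.4)) = 3.3700
1/(1 + e^{-3.3700}) = 0.9668
P = 0.9668

0.967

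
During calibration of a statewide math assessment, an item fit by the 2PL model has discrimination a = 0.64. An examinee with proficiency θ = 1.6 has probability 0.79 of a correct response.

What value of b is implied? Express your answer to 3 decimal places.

-0.470

P(θ) = 1 / (1 + exp(−a(θ − b)))
logit(0.79) = ln(0.79/0.21) = 1.3249
b = θ − logit/(a) = 1.6 − 1.3249/0.6400 = -0.4702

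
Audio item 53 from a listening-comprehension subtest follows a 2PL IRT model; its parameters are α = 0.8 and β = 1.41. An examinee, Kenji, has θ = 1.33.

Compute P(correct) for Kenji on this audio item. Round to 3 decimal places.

P(θ) = 1 / (1 + exp(−α(θ − β)))
Exponent: 0.8 × (1.33 − 1.41) = -0.0640
1/(1 + e^{0.0640}) = 0.4840

0.484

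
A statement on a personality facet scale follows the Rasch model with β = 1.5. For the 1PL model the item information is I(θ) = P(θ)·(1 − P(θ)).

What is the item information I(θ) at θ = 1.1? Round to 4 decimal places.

0.2403

P = 1/(1+e^{0.4000}) = 0.4013
P(1−P) = 0.4013 × 0.5987 = 0.2403
I = P(1−P) = 0.24026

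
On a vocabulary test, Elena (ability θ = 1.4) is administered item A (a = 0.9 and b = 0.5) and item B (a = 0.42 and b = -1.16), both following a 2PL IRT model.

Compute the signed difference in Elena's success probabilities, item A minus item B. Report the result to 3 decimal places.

-0.053

P(θ) = 1 / (1 + exp(−a(θ − b)))
P_A = 0.6921
P_B = 0.7456
P_A − P_B = -0.0535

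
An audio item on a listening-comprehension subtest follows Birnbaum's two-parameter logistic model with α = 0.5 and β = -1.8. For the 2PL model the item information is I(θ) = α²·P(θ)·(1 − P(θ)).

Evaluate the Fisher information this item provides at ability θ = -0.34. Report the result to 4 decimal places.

0.0549

P = 1/(1+e^{-0.7300}) = 0.6748
P(1−P) = 0.6748 × 0.3252 = 0.2194
I = α² × P(1−P) = 0.5² × 0.2194 = 0.05486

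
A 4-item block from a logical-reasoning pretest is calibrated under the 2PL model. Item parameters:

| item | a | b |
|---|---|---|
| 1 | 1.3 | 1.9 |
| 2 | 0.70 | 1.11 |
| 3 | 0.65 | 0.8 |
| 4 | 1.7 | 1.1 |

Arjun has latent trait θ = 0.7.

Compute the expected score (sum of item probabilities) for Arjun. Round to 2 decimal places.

1.42

P(θ) = 1 / (1 + exp(−a(θ − b)))
P_1 = 1/(1+e^{1.5600}) = 0.1736
P_2 = 1/(1+e^{0.2870}) = 0.4287
P_3 = 1/(1+e^{0.0650}) = 0.4838
P_4 = 1/(1+e^{0.6800}) = 0.3363
E[score] = 0.1736 + 0.4287 + 0.4838 + 0.3363 = 1.4224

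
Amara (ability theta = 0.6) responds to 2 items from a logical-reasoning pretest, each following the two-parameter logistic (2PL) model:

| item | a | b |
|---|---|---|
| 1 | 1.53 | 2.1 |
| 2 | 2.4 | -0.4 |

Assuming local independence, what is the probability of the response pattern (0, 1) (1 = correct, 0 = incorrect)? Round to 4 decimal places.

P(theta) = 1 / (1 + exp(−a(theta − b)))
P_1 = 1/(1+e^{2.2950}) = 0.0915
P_2 = 1/(1+e^{-2.4000}) = 0.9168
L = (1−P_1) × P_2 = 0.9085 × 0.9168 = 0.83290

0.8329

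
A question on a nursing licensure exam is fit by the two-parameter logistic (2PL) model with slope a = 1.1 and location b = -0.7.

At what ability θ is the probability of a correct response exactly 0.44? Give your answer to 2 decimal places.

-0.92

P(θ) = 1 / (1 + exp(−a(θ − b)))
logit = ln(0.4400/0.5600) = -0.2412
θ = b + logit/(a) = -0.7 + (-0.2412)/1.1000 = -0.9192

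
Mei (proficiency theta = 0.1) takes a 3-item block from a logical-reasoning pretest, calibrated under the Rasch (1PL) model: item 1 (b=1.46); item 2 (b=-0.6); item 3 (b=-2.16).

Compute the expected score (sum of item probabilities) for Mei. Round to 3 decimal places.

1.778

P(theta) = 1 / (1 + exp(−(theta − b)))
P_1 = 1/(1+e^{1.3600}) = 0.2042
P_2 = 1/(1+e^{-0.7000}) = 0.6682
P_3 = 1/(1+e^{-2.2600}) = 0.9055
E[score] = 0.2042 + 0.6682 + 0.9055 = 1.7779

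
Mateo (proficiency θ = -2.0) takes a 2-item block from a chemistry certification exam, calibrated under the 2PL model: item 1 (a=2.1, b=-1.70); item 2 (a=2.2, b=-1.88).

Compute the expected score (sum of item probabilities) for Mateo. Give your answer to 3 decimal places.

0.782

P(θ) = 1 / (1 + exp(−a(θ − b)))
P_1 = 1/(1+e^{0.6300}) = 0.3475
P_2 = 1/(1+e^{0.2640}) = 0.4344
E[score] = 0.3475 + 0.4344 = 0.7819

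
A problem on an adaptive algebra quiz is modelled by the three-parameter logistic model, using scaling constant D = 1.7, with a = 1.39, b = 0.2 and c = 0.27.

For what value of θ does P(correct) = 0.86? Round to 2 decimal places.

P(θ) = c + (1 − c) · 1 / (1 + exp(−D·a(θ − b)))
Remove guessing floor: (0.86 − 0.27)/(1 − 0.27) = 0.8082
logit = ln(0.8082/0.1918) = 1.4385
θ = b + logit/(1.7·a) = 0.2 + 1.4385/2.3630 = 0.8088

0.81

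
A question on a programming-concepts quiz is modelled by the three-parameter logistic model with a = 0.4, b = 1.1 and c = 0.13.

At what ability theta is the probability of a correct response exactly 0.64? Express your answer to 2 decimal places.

1.97

P(theta) = c + (1 − c) · 1 / (1 + exp(−a(theta − b)))
Remove guessing floor: (0.64 − 0.13)/(1 − 0.13) = 0.5862
logit = ln(0.5862/0.4138) = 0.3483
theta = b + logit/(a) = 1.1 + 0.3483/0.4000 = 1.9708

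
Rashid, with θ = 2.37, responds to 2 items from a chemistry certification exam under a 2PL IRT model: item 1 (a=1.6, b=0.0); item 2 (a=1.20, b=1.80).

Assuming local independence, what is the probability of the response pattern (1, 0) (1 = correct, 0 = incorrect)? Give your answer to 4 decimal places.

0.3280

P(θ) = 1 / (1 + exp(−a(θ − b)))
P_1 = 1/(1+e^{-3.7920}) = 0.9779
P_2 = 1/(1+e^{-0.6840}) = 0.6646
L = P_1 × (1−P_2) = 0.9779 × 0.3354 = 0.32797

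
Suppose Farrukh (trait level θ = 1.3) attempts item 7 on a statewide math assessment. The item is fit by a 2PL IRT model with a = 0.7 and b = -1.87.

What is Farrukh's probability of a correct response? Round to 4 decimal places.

P(θ) = 1 / (1 + exp(−a(θ − b)))
Exponent: 0.7 × (1.3 − (-1.87)) = 2.2190
1/(1 + e^{-2.2190}) = 0.9019

0.9019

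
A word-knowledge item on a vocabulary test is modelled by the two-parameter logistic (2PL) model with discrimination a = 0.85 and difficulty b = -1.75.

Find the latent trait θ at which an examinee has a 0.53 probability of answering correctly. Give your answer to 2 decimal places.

P(θ) = 1 / (1 + exp(−a(θ − b)))
logit = ln(0.5300/0.4700) = 0.1201
θ = b + logit/(a) = -1.75 + 0.1201/0.8500 = -1.6087

-1.61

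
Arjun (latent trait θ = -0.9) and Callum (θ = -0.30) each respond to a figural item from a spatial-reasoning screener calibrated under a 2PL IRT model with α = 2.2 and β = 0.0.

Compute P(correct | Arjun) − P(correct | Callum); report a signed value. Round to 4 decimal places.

P(θ) = 1 / (1 + exp(−α(θ − β)))
P(Arjun) = 0.1213  [exponent -1.9800]
P(Callum) = 0.3407  [exponent -0.6600]
Difference = 0.1213 − 0.3407 = -0.2194

-0.2194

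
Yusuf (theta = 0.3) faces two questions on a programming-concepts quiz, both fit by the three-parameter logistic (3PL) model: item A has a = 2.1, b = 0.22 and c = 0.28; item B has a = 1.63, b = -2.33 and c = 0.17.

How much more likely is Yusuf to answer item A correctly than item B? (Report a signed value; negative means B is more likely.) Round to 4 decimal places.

-0.3186

P(theta) = c + (1 − c) · 1 / (1 + exp(−a(theta − b)))
P_A = 0.6702
P_B = 0.9887
P_A − P_B = -0.3186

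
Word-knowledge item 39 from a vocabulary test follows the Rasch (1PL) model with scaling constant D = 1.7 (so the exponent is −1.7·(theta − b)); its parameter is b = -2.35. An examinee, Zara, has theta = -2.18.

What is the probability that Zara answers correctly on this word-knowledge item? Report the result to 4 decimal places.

0.5718

P(theta) = 1 / (1 + exp(−D·(theta − b)))
Exponent: 1.7 × (-2.18 − (-2.35)) = 0.2890
1/(1 + e^{-0.2890}) = 0.5718
P = 0.5718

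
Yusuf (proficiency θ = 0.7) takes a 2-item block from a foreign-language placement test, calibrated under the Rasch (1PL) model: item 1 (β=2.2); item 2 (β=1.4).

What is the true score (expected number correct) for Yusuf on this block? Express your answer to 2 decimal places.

P(θ) = 1 / (1 + exp(−(θ − β)))
P_1 = 1/(1+e^{1.5000}) = 0.1824
P_2 = 1/(1+e^{0.7000}) = 0.3318
E[score] = 0.1824 + 0.3318 = 0.5142

0.51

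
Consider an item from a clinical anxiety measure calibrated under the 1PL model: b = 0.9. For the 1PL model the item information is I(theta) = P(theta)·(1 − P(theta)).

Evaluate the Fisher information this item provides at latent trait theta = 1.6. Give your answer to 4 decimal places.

0.2217

P = 1/(1+e^{-0.7000}) = 0.6682
P(1−P) = 0.6682 × 0.3318 = 0.2217
I = P(1−P) = 0.22171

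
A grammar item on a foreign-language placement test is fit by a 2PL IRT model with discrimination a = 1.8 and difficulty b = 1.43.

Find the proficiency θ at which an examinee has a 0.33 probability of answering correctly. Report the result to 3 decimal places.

1.037

P(θ) = 1 / (1 + exp(−a(θ − b)))
logit = ln(0.3300/0.6700) = -0.7082
θ = b + logit/(a) = 1.43 + (-0.7082)/1.8000 = 1.0366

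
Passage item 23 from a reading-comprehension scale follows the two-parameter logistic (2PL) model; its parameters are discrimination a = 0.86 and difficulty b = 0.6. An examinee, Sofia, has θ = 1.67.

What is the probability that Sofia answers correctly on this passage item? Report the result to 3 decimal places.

0.715

P(θ) = 1 / (1 + exp(−a(θ − b)))
Exponent: 0.86 × (1.67 − 0.6) = 0.9202
1/(1 + e^{-0.9202}) = 0.7151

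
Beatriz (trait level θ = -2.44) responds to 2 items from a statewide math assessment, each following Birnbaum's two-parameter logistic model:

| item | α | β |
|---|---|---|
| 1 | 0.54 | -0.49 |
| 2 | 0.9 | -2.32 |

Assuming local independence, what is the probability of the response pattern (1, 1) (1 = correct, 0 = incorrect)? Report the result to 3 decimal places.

P(θ) = 1 / (1 + exp(−α(θ − β)))
P_1 = 1/(1+e^{1.0530}) = 0.2586
P_2 = 1/(1+e^{0.1080}) = 0.4730
L = P_1 × P_2 = 0.2586 × 0.4730 = 0.12235

0.122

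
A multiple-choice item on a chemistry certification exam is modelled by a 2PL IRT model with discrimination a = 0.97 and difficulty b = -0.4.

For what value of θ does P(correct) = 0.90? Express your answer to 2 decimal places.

P(θ) = 1 / (1 + exp(−a(θ − b)))
logit = ln(0.9000/0.1000) = 2.1972
θ = b + logit/(a) = -0.4 + 2.1972/0.9700 = 1.8652

1.87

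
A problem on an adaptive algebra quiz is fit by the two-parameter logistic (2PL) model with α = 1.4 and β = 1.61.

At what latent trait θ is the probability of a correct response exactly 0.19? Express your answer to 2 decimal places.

0.57

P(θ) = 1 / (1 + exp(−α(θ − β)))
logit = ln(0.1900/0.8100) = -1.4500
θ = β + logit/(α) = 1.61 + (-1.4500)/1.4000 = 0.5743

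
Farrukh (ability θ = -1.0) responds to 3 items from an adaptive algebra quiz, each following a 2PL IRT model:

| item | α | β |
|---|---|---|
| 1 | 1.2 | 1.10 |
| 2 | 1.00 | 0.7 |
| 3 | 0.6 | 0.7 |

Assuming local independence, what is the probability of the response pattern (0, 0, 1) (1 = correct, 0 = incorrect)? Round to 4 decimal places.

P(θ) = 1 / (1 + exp(−α(θ − β)))
P_1 = 1/(1+e^{2.5200}) = 0.0745
P_2 = 1/(1+e^{1.7000}) = 0.1545
P_3 = 1/(1+e^{1.0200}) = 0.2650
L = (1−P_1) × (1−P_2) × P_3 = 0.9255 × 0.8455 × 0.2650 = 0.20740

0.2074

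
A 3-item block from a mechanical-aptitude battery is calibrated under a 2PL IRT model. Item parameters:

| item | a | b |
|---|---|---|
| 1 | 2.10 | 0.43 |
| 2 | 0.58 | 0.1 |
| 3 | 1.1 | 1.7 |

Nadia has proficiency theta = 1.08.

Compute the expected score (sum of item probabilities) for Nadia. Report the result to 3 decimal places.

P(theta) = 1 / (1 + exp(−a(theta − b)))
P_1 = 1/(1+e^{-1.3650}) = 0.7966
P_2 = 1/(1+e^{-0.5684}) = 0.6384
P_3 = 1/(1+e^{0.6820}) = 0.3358
E[score] = 0.7966 + 0.6384 + 0.3358 = 1.7708

1.771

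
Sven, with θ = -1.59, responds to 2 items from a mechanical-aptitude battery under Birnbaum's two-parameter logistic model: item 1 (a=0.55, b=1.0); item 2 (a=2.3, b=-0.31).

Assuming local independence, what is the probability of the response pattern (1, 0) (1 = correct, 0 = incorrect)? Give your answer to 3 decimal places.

0.184

P(θ) = 1 / (1 + exp(−a(θ − b)))
P_1 = 1/(1+e^{1.4245}) = 0.1940
P_2 = 1/(1+e^{2.9440}) = 0.0500
L = P_1 × (1−P_2) = 0.1940 × 0.9500 = 0.18426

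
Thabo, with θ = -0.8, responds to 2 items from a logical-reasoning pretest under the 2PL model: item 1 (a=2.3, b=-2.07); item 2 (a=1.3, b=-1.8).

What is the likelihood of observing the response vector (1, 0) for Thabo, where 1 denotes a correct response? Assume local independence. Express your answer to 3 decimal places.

P(θ) = 1 / (1 + exp(−a(θ − b)))
P_1 = 1/(1+e^{-2.9210}) = 0.9489
P_2 = 1/(1+e^{-1.3000}) = 0.7858
L = P_1 × (1−P_2) = 0.9489 × 0.2142 = 0.20322

0.203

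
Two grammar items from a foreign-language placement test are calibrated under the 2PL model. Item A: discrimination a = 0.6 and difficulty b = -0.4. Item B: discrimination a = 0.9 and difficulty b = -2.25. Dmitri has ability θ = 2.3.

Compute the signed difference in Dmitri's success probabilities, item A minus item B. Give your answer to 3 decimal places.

P(θ) = 1 / (1 + exp(−a(θ − b)))
P_A = 0.8348
P_B = 0.9836
P_A − P_B = -0.1488

-0.149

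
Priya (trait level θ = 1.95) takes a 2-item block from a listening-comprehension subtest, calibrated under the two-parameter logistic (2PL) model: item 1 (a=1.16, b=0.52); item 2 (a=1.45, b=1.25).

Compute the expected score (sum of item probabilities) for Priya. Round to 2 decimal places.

P(θ) = 1 / (1 + exp(−a(θ − b)))
P_1 = 1/(1+e^{-1.6588}) = 0.8401
P_2 = 1/(1+e^{-1.0150}) = 0.7340
E[score] = 0.8401 + 0.7340 = 1.5741

1.57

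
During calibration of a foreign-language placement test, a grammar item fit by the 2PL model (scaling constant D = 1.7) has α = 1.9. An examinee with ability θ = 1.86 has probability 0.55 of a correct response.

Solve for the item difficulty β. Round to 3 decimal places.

1.798

P(θ) = 1 / (1 + exp(−D·α(θ − β)))
logit(0.55) = ln(0.55/0.45) = 0.2007
β = θ − logit/(1.7·α) = 1.86 − 0.2007/3.2300 = 1.7979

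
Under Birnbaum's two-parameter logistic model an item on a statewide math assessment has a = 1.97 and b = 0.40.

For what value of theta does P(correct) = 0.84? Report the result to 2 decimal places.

1.24

P(theta) = 1 / (1 + exp(−a(theta − b)))
logit = ln(0.8400/0.1600) = 1.6582
theta = b + logit/(a) = 0.40 + 1.6582/1.9700 = 1.2417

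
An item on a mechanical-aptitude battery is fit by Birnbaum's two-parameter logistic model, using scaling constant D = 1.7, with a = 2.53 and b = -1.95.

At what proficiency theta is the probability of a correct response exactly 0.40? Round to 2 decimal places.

-2.04

P(theta) = 1 / (1 + exp(−D·a(theta − b)))
logit = ln(0.4000/0.6000) = -0.4055
theta = b + logit/(1.7·a) = -1.95 + (-0.4055)/4.3010 = -2.0443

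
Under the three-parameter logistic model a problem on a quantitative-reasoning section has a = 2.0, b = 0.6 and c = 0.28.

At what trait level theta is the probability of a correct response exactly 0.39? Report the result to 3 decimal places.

P(theta) = c + (1 − c) · 1 / (1 + exp(−a(theta − b)))
Remove guessing floor: (0.39 − 0.28)/(1 − 0.28) = 0.1528
logit = ln(0.1528/0.8472) = -1.7130
theta = b + logit/(a) = 0.6 + (-1.7130)/2.0000 = -0.2565

-0.256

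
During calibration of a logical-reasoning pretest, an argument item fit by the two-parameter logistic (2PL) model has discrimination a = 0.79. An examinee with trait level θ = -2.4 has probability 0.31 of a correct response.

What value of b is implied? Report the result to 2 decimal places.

-1.39

P(θ) = 1 / (1 + exp(−a(θ − b)))
logit(0.31) = ln(0.31/0.69) = -0.8001
b = θ − logit/(a) = -2.4 − (-0.8001)/0.7900 = -1.3872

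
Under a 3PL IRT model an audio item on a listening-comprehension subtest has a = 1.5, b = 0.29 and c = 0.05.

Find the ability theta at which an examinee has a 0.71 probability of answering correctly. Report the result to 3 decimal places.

0.838

P(theta) = c + (1 − c) · 1 / (1 + exp(−a(theta − b)))
Remove guessing floor: (0.71 − 0.05)/(1 − 0.05) = 0.6947
logit = ln(0.6947/0.3053) = 0.8224
theta = b + logit/(a) = 0.29 + 0.8224/1.5000 = 0.8382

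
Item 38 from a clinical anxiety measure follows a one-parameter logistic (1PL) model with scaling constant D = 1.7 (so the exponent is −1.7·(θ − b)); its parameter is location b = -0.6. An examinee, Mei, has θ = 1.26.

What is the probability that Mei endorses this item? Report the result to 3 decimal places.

P(θ) = 1 / (1 + exp(−D·(θ − b)))
Exponent: 1.7 × (1.26 − (-0.6)) = 3.1620
1/(1 + e^{-3.1620}) = 0.9594
P = 0.9594

0.959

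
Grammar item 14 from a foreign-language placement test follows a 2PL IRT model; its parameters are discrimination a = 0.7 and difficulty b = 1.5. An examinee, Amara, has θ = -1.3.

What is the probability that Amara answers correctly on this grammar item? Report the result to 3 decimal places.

P(θ) = 1 / (1 + exp(−a(θ − b)))
Exponent: 0.7 × (-1.3 − 1.5) = -1.9600
1/(1 + e^{1.9600}) = 0.1235

0.123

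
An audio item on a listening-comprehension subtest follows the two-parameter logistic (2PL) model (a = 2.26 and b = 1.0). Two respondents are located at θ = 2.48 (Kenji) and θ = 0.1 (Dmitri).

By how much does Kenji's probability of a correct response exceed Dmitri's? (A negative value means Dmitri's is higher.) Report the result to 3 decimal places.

P(θ) = 1 / (1 + exp(−a(θ − b)))
P(Kenji) = 0.9659  [exponent 3.3448]
P(Dmitri) = 0.1157  [exponent -2.0340]
Difference = 0.9659 − 0.1157 = 0.8503

0.850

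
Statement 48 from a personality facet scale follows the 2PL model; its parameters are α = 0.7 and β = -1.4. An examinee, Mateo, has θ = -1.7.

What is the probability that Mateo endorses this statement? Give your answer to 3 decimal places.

0.448

P(θ) = 1 / (1 + exp(−α(θ − β)))
Exponent: 0.7 × (-1.7 − (-1.4)) = -0.2100
1/(1 + e^{0.2100}) = 0.4477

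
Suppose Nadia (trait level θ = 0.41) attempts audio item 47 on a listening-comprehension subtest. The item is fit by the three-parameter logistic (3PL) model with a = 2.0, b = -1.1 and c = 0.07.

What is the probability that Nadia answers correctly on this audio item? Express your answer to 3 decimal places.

0.957

P(θ) = c + (1 − c) · 1 / (1 + exp(−a(θ − b)))
Exponent: 2.0 × (0.41 − (-1.1)) = 3.0200
1/(1 + e^{-3.0200}) = 0.9535
P = 0.07 + 0.93 × 0.9535 = 0.9567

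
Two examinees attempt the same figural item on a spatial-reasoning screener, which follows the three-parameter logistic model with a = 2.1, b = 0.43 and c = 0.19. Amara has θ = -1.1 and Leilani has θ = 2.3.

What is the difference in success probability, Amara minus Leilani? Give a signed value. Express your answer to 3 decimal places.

P(θ) = c + (1 − c) · 1 / (1 + exp(−a(θ − b)))
P(Amara) = 0.2213  [exponent -3.2130]
P(Leilani) = 0.9843  [exponent 3.9270]
Difference = 0.2213 − 0.9843 = -0.7630

-0.763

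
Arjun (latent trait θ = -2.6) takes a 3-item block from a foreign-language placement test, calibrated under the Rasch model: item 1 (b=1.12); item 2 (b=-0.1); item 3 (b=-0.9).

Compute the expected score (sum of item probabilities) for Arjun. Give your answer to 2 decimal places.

0.25

P(θ) = 1 / (1 + exp(−(θ − b)))
P_1 = 1/(1+e^{3.7200}) = 0.0237
P_2 = 1/(1+e^{2.5000}) = 0.0759
P_3 = 1/(1+e^{1.7000}) = 0.1545
E[score] = 0.0237 + 0.0759 + 0.1545 = 0.2540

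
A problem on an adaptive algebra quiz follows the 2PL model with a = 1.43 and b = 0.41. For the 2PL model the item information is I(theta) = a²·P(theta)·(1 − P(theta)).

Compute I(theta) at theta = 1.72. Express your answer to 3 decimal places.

0.236

P = 1/(1+e^{-1.8733}) = 0.8668
P(1−P) = 0.8668 × 0.1332 = 0.1154
I = a² × P(1−P) = 1.43² × 0.1154 = 0.23604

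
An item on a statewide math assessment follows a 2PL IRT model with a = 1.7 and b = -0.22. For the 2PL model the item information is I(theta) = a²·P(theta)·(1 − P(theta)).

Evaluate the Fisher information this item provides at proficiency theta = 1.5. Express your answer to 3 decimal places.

P = 1/(1+e^{-2.9240}) = 0.9490
P(1−P) = 0.9490 × 0.0510 = 0.0484
I = a² × P(1−P) = 1.7² × 0.0484 = 0.13982

0.140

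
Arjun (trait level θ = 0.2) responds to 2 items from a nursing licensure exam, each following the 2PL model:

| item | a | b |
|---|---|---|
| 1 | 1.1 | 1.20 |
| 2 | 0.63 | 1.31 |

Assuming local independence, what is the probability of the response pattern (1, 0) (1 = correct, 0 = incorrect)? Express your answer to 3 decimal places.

P(θ) = 1 / (1 + exp(−a(θ − b)))
P_1 = 1/(1+e^{1.1000}) = 0.2497
P_2 = 1/(1+e^{0.6993}) = 0.3320
L = P_1 × (1−P_2) = 0.2497 × 0.6680 = 0.16683

0.167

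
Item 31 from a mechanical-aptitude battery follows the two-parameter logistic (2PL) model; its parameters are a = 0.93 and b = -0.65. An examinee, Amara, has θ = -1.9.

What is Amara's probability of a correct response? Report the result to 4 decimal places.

P(θ) = 1 / (1 + exp(−a(θ − b)))
Exponent: 0.93 × (-1.9 − (-0.65)) = -1.1625
1/(1 + e^{1.1625}) = 0.2382

0.2382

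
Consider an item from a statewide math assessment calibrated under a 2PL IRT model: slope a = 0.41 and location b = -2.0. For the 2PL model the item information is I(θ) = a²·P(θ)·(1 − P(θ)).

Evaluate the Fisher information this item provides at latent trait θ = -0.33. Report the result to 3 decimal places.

P = 1/(1+e^{-0.6847}) = 0.6648
P(1−P) = 0.6648 × 0.3352 = 0.2228
I = a² × P(1−P) = 0.41² × 0.2228 = 0.03746

0.037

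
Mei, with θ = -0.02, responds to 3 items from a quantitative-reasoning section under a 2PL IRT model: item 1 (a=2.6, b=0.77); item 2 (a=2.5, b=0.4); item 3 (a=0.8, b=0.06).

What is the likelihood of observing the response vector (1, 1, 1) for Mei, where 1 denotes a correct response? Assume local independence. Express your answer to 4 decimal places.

0.0143

P(θ) = 1 / (1 + exp(−a(θ − b)))
P_1 = 1/(1+e^{2.0540}) = 0.1136
P_2 = 1/(1+e^{1.0500}) = 0.2592
P_3 = 1/(1+e^{0.0640}) = 0.4840
L = P_1 × P_2 × P_3 = 0.1136 × 0.2592 × 0.4840 = 0.01426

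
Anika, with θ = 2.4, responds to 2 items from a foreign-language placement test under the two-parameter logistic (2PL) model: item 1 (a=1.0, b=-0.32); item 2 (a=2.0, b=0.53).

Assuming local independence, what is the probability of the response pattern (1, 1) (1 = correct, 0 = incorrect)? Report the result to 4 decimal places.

P(θ) = 1 / (1 + exp(−a(θ − b)))
P_1 = 1/(1+e^{-2.7200}) = 0.9382
P_2 = 1/(1+e^{-3.7400}) = 0.9768
L = P_1 × P_2 = 0.9382 × 0.9768 = 0.91643

0.9164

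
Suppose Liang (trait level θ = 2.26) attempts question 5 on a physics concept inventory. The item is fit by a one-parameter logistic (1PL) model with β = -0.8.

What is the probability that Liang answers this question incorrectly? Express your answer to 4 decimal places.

P(θ) = 1 / (1 + exp(−(θ − β)))
Exponent: (2.26 − (-0.8)) = 3.0600
1/(1 + e^{-3.0600}) = 0.9552
P = 0.9552
P(incorrect) = 1 − 0.9552 = 0.0448

0.0448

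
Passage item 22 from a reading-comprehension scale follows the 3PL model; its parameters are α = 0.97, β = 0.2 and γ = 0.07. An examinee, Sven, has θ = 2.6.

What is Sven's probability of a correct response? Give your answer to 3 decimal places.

P(θ) = γ + (1 − γ) · 1 / (1 + exp(−α(θ − β)))
Exponent: 0.97 × (2.6 − 0.2) = 2.3280
1/(1 + e^{-2.3280}) = 0.9112
P = 0.07 + 0.93 × 0.9112 = 0.9174

0.917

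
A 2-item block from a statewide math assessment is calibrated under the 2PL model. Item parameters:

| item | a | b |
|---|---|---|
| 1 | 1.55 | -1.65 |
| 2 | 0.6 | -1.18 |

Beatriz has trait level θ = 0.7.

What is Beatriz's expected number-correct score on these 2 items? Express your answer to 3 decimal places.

P(θ) = 1 / (1 + exp(−a(θ − b)))
P_1 = 1/(1+e^{-3.6425}) = 0.9745
P_2 = 1/(1+e^{-1.1280}) = 0.7555
E[score] = 0.9745 + 0.7555 = 1.7300

1.730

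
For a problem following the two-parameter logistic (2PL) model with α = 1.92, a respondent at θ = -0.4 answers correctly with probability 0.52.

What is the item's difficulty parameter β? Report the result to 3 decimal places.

-0.442

P(θ) = 1 / (1 + exp(−α(θ − β)))
logit(0.52) = ln(0.52/0.48) = 0.0800
β = θ − logit/(α) = -0.4 − 0.0800/1.9200 = -0.4417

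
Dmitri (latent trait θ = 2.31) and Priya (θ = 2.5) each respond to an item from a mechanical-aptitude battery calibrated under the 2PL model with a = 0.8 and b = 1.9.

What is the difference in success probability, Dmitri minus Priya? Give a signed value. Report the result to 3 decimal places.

P(θ) = 1 / (1 + exp(−a(θ − b)))
P(Dmitri) = 0.5813  [exponent 0.3280]
P(Priya) = 0.6177  [exponent 0.4800]
Difference = 0.5813 − 0.6177 = -0.0365

-0.036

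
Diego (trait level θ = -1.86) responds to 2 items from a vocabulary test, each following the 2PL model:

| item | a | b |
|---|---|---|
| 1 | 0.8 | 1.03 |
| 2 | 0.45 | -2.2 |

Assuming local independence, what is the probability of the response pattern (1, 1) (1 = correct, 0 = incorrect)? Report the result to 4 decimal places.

0.0485

P(θ) = 1 / (1 + exp(−a(θ − b)))
P_1 = 1/(1+e^{2.3120}) = 0.0901
P_2 = 1/(1+e^{-0.1530}) = 0.5382
L = P_1 × P_2 = 0.0901 × 0.5382 = 0.04851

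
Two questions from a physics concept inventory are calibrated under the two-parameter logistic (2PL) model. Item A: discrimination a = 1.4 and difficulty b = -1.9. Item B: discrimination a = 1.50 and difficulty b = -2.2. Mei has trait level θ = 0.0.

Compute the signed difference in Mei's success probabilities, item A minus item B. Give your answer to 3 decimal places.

-0.030

P(θ) = 1 / (1 + exp(−a(θ − b)))
P_A = 0.9346
P_B = 0.9644
P_A − P_B = -0.0298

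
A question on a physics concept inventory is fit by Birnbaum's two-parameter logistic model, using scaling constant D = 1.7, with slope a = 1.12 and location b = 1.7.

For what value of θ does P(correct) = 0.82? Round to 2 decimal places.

P(θ) = 1 / (1 + exp(−D·a(θ − b)))
logit = ln(0.8200/0.1800) = 1.5163
θ = b + logit/(1.7·a) = 1.7 + 1.5163/1.9040 = 2.4964

2.50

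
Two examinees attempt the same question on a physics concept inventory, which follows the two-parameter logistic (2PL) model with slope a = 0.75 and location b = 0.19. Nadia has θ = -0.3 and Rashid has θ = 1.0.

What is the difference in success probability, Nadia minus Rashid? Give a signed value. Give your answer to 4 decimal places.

-0.2382

P(θ) = 1 / (1 + exp(−a(θ − b)))
P(Nadia) = 0.4091  [exponent -0.3675]
P(Rashid) = 0.6474  [exponent 0.6075]
Difference = 0.4091 − 0.6474 = -0.2382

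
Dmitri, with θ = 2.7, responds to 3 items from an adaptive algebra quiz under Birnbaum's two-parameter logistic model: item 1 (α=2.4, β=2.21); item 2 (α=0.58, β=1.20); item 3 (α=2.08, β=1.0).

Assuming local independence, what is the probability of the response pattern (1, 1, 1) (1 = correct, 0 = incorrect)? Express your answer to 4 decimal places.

P(θ) = 1 / (1 + exp(−α(θ − β)))
P_1 = 1/(1+e^{-1.1760}) = 0.7642
P_2 = 1/(1+e^{-0.8700}) = 0.7047
P_3 = 1/(1+e^{-3.5360}) = 0.9717
L = P_1 × P_2 × P_3 = 0.7642 × 0.7047 × 0.9717 = 0.52334

0.5233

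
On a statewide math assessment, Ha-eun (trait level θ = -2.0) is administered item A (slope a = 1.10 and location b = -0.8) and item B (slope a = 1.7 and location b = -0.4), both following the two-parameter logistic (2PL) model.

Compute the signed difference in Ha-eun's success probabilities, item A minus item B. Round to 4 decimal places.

P(θ) = 1 / (1 + exp(−a(θ − b)))
P_A = 0.2108
P_B = 0.0618
P_A − P_B = 0.1490

0.1490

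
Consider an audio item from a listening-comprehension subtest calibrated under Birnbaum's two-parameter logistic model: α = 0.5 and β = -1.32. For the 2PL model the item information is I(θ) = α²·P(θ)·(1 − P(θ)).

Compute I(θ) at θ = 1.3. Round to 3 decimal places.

P = 1/(1+e^{-1.3100}) = 0.7875
P(1−P) = 0.7875 × 0.2125 = 0.1673
I = α² × P(1−P) = 0.5² × 0.1673 = 0.04183

0.042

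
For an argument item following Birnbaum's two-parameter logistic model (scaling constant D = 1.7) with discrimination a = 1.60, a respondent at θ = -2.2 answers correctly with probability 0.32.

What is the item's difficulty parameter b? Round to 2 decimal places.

-1.92

P(θ) = 1 / (1 + exp(−D·a(θ − b)))
logit(0.32) = ln(0.32/0.68) = -0.7538
b = θ − logit/(1.7·a) = -2.2 − (-0.7538)/2.7200 = -1.9229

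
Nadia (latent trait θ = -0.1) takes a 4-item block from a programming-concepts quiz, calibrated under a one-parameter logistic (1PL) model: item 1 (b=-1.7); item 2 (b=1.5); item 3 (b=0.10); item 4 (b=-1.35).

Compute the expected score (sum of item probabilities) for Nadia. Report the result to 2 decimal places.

P(θ) = 1 / (1 + exp(−(θ − b)))
P_1 = 1/(1+e^{-1.6000}) = 0.8320
P_2 = 1/(1+e^{1.6000}) = 0.1680
P_3 = 1/(1+e^{0.2000}) = 0.4502
P_4 = 1/(1+e^{-1.2500}) = 0.7773
E[score] = 0.8320 + 0.1680 + 0.4502 + 0.7773 = 2.2275

2.23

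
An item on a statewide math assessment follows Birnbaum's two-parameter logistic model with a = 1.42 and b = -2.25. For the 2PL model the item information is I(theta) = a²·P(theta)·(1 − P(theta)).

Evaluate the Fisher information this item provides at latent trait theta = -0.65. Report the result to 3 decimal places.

P = 1/(1+e^{-2.2720}) = 0.9065
P(1−P) = 0.9065 × 0.0935 = 0.0847
I = a² × P(1−P) = 1.42² × 0.0847 = 0.17085

0.171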